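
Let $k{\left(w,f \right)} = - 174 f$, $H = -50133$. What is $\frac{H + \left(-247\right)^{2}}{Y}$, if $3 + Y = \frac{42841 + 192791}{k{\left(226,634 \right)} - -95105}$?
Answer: $- \frac{165434836}{281265} \approx -588.18$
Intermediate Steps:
$Y = - \frac{281265}{15211}$ ($Y = -3 + \frac{42841 + 192791}{\left(-174\right) 634 - -95105} = -3 + \frac{235632}{-110316 + \left(-33888 + 128993\right)} = -3 + \frac{235632}{-110316 + 95105} = -3 + \frac{235632}{-15211} = -3 + 235632 \left(- \frac{1}{15211}\right) = -3 - \frac{235632}{15211} = - \frac{281265}{15211} \approx -18.491$)
$\frac{H + \left(-247\right)^{2}}{Y} = \frac{-50133 + \left(-247\right)^{2}}{- \frac{281265}{15211}} = \left(-50133 + 61009\right) \left(- \frac{15211}{281265}\right) = 10876 \left(- \frac{15211}{281265}\right) = - \frac{165434836}{281265}$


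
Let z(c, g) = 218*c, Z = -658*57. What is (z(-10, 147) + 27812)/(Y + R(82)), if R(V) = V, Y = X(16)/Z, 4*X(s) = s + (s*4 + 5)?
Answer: 3845415168/12301883 ≈ 312.59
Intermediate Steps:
Z = -37506
X(s) = 5/4 + 5*s/4 (X(s) = (s + (s*4 + 5))/4 = (s + (4*s + 5))/4 = (s + (5 + 4*s))/4 = (5 + 5*s)/4 = 5/4 + 5*s/4)
Y = -85/150024 (Y = (5/4 + (5/4)*16)/(-37506) = (5/4 + 20)*(-1/37506) = (85/4)*(-1/37506) = -85/150024 ≈ -0.00056658)
(z(-10, 147) + 27812)/(Y + R(82)) = (218*(-10) + 27812)/(-85/150024 + 82) = (-2180 + 27812)/(12301883/150024) = 25632*(150024/12301883) = 3845415168/12301883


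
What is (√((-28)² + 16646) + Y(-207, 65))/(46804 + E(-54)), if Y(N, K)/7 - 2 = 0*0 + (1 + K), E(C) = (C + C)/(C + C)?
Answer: 476/46805 + √17430/46805 ≈ 0.012991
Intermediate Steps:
E(C) = 1 (E(C) = (2*C)/((2*C)) = (2*C)*(1/(2*C)) = 1)
Y(N, K) = 21 + 7*K (Y(N, K) = 14 + 7*(0*0 + (1 + K)) = 14 + 7*(0 + (1 + K)) = 14 + 7*(1 + K) = 14 + (7 + 7*K) = 21 + 7*K)
(√((-28)² + 16646) + Y(-207, 65))/(46804 + E(-54)) = (√((-28)² + 16646) + (21 + 7*65))/(46804 + 1) = (√(784 + 16646) + (21 + 455))/46805 = (√17430 + 476)*(1/46805) = (476 + √17430)*(1/46805) = 476/46805 + √17430/46805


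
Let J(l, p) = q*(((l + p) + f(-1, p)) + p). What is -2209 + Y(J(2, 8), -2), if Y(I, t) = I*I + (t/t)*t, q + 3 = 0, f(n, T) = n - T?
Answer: -1482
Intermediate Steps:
q = -3 (q = -3 + 0 = -3)
J(l, p) = 3 - 3*l - 3*p (J(l, p) = -3*(((l + p) + (-1 - p)) + p) = -3*((-1 + l) + p) = -3*(-1 + l + p) = 3 - 3*l - 3*p)
Y(I, t) = t + I² (Y(I, t) = I² + 1*t = I² + t = t + I²)
-2209 + Y(J(2, 8), -2) = -2209 + (-2 + (3 - 3*2 - 3*8)²) = -2209 + (-2 + (3 - 6 - 24)²) = -2209 + (-2 + (-27)²) = -2209 + (-2 + 729) = -2209 + 727 = -1482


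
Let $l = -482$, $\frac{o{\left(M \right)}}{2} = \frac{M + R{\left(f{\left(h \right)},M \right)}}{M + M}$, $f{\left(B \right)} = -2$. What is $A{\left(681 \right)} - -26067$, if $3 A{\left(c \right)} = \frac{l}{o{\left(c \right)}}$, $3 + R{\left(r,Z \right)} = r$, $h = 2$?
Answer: $\frac{8755939}{338} \approx 25905.0$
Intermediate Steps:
$R{\left(r,Z \right)} = -3 + r$
$o{\left(M \right)} = \frac{-5 + M}{M}$ ($o{\left(M \right)} = 2 \frac{M - 5}{M + M} = 2 \frac{M - 5}{2 M} = 2 \left(-5 + M\right) \frac{1}{2 M} = 2 \frac{-5 + M}{2 M} = \frac{-5 + M}{M}$)
$A{\left(c \right)} = - \frac{482 c}{3 \left(-5 + c\right)}$ ($A{\left(c \right)} = \frac{\left(-482\right) \frac{1}{\frac{1}{c} \left(-5 + c\right)}}{3} = \frac{\left(-482\right) \frac{c}{-5 + c}}{3} = \frac{\left(-482\right) c \frac{1}{-5 + c}}{3} = - \frac{482 c}{3 \left(-5 + c\right)}$)
$A{\left(681 \right)} - -26067 = \left(-482\right) 681 \frac{1}{-15 + 3 \cdot 681} - -26067 = \left(-482\right) 681 \frac{1}{-15 + 2043} + 26067 = \left(-482\right) 681 \cdot \frac{1}{2028} + 26067 = - \frac{54707}{338} + 26067 = \frac{8755939}{338}$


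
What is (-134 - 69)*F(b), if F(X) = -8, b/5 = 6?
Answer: 1624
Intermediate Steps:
b = 30 (b = 5*6 = 30)
(-134 - 69)*F(b) = (-134 - 69)*(-8) = -203*(-8) = 1624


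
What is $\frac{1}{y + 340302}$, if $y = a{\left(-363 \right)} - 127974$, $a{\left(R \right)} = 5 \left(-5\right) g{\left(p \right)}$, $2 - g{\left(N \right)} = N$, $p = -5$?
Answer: $\frac{1}{212153} \approx 4.7136 \cdot 10^{-6}$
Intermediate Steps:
$g{\left(N \right)} = 2 - N$
$a{\left(R \right)} = -175$ ($a{\left(R \right)} = 5 \left(-5\right) \left(2 - -5\right) = - 25 \left(2 + 5\right) = \left(-25\right) 7 = -175$)
$y = -128149$ ($y = -175 - 127974 = -128149$)
$\frac{1}{y + 340302} = \frac{1}{-128149 + 340302} = \frac{1}{212153}$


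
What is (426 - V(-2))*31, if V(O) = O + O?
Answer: 13330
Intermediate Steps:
V(O) = 2*O
(426 - V(-2))*31 = (426 - 2*(-2))*31 = (426 - 1*(-4))*31 = (426 + 4)*31 = 430*31 = 13330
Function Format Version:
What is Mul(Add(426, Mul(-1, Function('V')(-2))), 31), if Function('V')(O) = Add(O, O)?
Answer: 13330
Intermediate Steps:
Function('V')(O) = Mul(2, O)
Mul(Add(426, Mul(-1, Function('V')(-2))), 31) = Mul(Add(426, Mul(-1, Mul(2, -2))), 31) = Mul(Add(426, Mul(-1, -4)), 31) = Mul(Add(426, 4), 31) = Mul(430, 31) = 13330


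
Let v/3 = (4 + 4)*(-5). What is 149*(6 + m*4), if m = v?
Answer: -70626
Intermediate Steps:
v = -120 (v = 3*((4 + 4)*(-5)) = 3*(8*(-5)) = 3*(-40) = -120)
m = -120
149*(6 + m*4) = 149*(6 - 120*4) = 149*(6 - 480) = 149*(-474) = -70626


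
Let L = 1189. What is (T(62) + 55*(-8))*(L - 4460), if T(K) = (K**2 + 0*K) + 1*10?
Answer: -11167194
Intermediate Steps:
T(K) = 10 + K**2 (T(K) = (K**2 + 0) + 10 = K**2 + 10 = 10 + K**2)
(T(62) + 55*(-8))*(L - 4460) = ((10 + 62**2) + 55*(-8))*(1189 - 4460) = ((10 + 3844) - 440)*(-3271) = (3854 - 440)*(-3271) = 3414*(-3271) = -11167194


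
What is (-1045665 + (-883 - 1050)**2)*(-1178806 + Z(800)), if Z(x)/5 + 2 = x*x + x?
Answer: 5449413711616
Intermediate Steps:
Z(x) = -10 + 5*x + 5*x**2 (Z(x) = -10 + 5*(x*x + x) = -10 + 5*(x**2 + x) = -10 + 5*(x + x**2) = -10 + (5*x + 5*x**2) = -10 + 5*x + 5*x**2)
(-1045665 + (-883 - 1050)**2)*(-1178806 + Z(800)) = (-1045665 + (-883 - 1050)**2)*(-1178806 + (-10 + 5*800 + 5*800**2)) = (-1045665 + (-1933)**2)*(-1178806 + (-10 + 4000 + 5*640000)) = (-1045665 + 3736489)*(-1178806 + (-10 + 4000 + 3200000)) = 2690824*(-1178806 + 3203990) = 2690824*2025184 = 5449413711616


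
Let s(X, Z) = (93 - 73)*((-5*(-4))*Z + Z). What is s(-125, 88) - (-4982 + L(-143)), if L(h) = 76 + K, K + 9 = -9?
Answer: 41884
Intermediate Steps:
K = -18 (K = -9 - 9 = -18)
s(X, Z) = 420*Z (s(X, Z) = 20*(20*Z + Z) = 20*(21*Z) = 420*Z)
L(h) = 58 (L(h) = 76 - 18 = 58)
s(-125, 88) - (-4982 + L(-143)) = 420*88 - (-4982 + 58) = 36960 - 1*(-4924) = 36960 + 4924 = 41884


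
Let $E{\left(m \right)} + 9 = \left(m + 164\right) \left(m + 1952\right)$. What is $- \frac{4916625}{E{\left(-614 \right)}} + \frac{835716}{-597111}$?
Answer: $\frac{270286527259}{39947323011} \approx 6.7661$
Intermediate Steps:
$E{\left(m \right)} = -9 + \left(164 + m\right) \left(1952 + m\right)$ ($E{\left(m \right)} = -9 + \left(m + 164\right) \left(m + 1952\right) = -9 + \left(164 + m\right) \left(1952 + m\right)$)
$- \frac{4916625}{E{\left(-614 \right)}} + \frac{835716}{-597111} = - \frac{4916625}{320119 + \left(-614\right)^{2} + 2116 \left(-614\right)} + \frac{835716}{-597111} = - \frac{4916625}{320119 + 376996 - 1299224} + 835716 \left(- \frac{1}{597111}\right) = - \frac{4916625}{-602109} - \frac{278572}{199037} = \left(-4916625\right) \left(- \frac{1}{602109}\right) - \frac{278572}{199037} = \frac{1638875}{200703} - \frac{278572}{199037} = \frac{270286527259}{39947323011}$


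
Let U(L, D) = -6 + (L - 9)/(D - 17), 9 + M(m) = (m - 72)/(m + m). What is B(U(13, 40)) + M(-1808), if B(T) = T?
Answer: -148727/10396 ≈ -14.306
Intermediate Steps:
M(m) = -9 + (-72 + m)/(2*m) (M(m) = -9 + (m - 72)/(m + m) = -9 + (-72 + m)/((2*m)) = -9 + (-72 + m)*(1/(2*m)) = -9 + (-72 + m)/(2*m))
U(L, D) = -6 + (-9 + L)/(-17 + D)
B(U(13, 40)) + M(-1808) = (93 + 13 - 6*40)/(-17 + 40) + (-17/2 - 36/(-1808)) = (93 + 13 - 240)/23 + (-17/2 - 36*(-1/1808)) = (1/23)*(-134) + (-17/2 + 9/452) = -134/23 - 3833/452 = -148727/10396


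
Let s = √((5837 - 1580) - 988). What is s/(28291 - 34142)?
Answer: -√3269/5851 ≈ -0.0097719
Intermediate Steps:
s = √3269 (s = √(4257 - 988) = √3269 ≈ 57.175)
s/(28291 - 34142) = √3269/(28291 - 34142) = √3269/(-5851) = √3269*(-1/5851) = -√3269/5851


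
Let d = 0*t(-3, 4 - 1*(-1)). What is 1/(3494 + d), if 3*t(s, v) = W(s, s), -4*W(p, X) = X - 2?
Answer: 1/3494 ≈ 0.00028620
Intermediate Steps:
W(p, X) = ½ - X/4 (W(p, X) = -(X - 2)/4 = -(-2 + X)/4 = ½ - X/4)
t(s, v) = ⅙ - s/12 (t(s, v) = (½ - s/4)/3 = ⅙ - s/12)
d = 0 (d = 0*(⅙ - 1/12*(-3)) = 0*(⅙ + ¼) = 0*(5/12) = 0)
1/(3494 + d) = 1/(3494 + 0) = 1/3494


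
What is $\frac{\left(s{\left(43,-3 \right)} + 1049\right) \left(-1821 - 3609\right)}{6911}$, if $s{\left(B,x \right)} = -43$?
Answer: $- \frac{5462580}{6911} \approx -790.42$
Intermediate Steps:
$\frac{\left(s{\left(43,-3 \right)} + 1049\right) \left(-1821 - 3609\right)}{6911} = \frac{\left(-43 + 1049\right) \left(-1821 - 3609\right)}{6911} = 1006 \left(-5430\right) \frac{1}{6911} = \left(-5462580\right) \frac{1}{6911} = - \frac{5462580}{6911}$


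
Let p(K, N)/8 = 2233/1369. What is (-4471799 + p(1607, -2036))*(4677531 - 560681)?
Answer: -25202840957893950/1369 ≈ -1.8410e+13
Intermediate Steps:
p(K, N) = 17864/1369 (p(K, N) = 8*(2233/1369) = 17864/1369)
(-4471799 + p(1607, -2036))*(4677531 - 560681) = (-4471799 + 17864/1369)*(4677531 - 560681) = -6121874967/1369*4116850 = -25202840957893950/1369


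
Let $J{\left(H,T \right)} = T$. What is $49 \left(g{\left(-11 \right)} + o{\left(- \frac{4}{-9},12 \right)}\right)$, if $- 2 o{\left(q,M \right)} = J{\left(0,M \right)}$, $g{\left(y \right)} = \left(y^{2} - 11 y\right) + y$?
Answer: $11025$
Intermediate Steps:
$g{\left(y \right)} = y^{2} - 10 y$
$o{\left(q,M \right)} = - \frac{M}{2}$
$49 \left(g{\left(-11 \right)} + o{\left(- \frac{4}{-9},12 \right)}\right) = 49 \left(- 11 \left(-10 - 11\right) - 6\right) = 49 \left(\left(-11\right) \left(-21\right) - 6\right) = 49 \left(231 - 6\right) = 49 \cdot 225 = 11025$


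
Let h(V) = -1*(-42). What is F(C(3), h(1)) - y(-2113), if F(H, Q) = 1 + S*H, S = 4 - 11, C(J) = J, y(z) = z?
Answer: 2093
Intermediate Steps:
h(V) = 42
S = -7
F(H, Q) = 1 - 7*H
F(C(3), h(1)) - y(-2113) = (1 - 7*3) - 1*(-2113) = (1 - 21) + 2113 = -20 + 2113 = 2093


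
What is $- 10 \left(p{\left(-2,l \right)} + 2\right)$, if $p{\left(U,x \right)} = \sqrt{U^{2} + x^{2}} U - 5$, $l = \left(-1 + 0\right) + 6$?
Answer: $30 + 20 \sqrt{29} \approx 137.7$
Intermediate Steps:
$l = 5$ ($l = -1 + 6 = 5$)
$p{\left(U,x \right)} = -5 + U \sqrt{U^{2} + x^{2}}$ ($p{\left(U,x \right)} = U \sqrt{U^{2} + x^{2}} - 5 = -5 + U \sqrt{U^{2} + x^{2}}$)
$- 10 \left(p{\left(-2,l \right)} + 2\right) = - 10 \left(\left(-5 - 2 \sqrt{\left(-2\right)^{2} + 5^{2}}\right) + 2\right) = - 10 \left(\left(-5 - 2 \sqrt{4 + 25}\right) + 2\right) = - 10 \left(\left(-5 - 2 \sqrt{29}\right) + 2\right) = - 10 \left(-3 - 2 \sqrt{29}\right) = 30 + 20 \sqrt{29}$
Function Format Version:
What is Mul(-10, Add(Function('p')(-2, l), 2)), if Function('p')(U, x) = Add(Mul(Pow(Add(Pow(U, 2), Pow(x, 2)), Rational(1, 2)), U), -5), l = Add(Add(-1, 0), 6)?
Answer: Add(30, Mul(20, Pow(29, Rational(1, 2)))) ≈ 137.70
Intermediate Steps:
l = 5 (l = Add(-1, 6) = 5)
Function('p')(U, x) = Add(-5, Mul(U, Pow(Add(Pow(U, 2), Pow(x, 2)), Rational(1, 2)))) (Function('p')(U, x) = Add(Mul(U, Pow(Add(Pow(U, 2), Pow(x, 2)), Rational(1, 2))), -5) = Add(-5, Mul(U, Pow(Add(Pow(U, 2), Pow(x, 2)), Rational(1, 2)))))
Mul(-10, Add(Function('p')(-2, l), 2)) = Mul(-10, Add(Add(-5, Mul(-2, Pow(Add(Pow(-2, 2), Pow(5, 2)), Rational(1, 2)))), 2)) = Mul(-10, Add(Add(-5, Mul(-2, Pow(Add(4, 25), Rational(1, 2)))), 2)) = Mul(-10, Add(Add(-5, Mul(-2, Pow(29, Rational(1, 2)))), 2)) = Mul(-10, Add(-3, Mul(-2, Pow(29, Rational(1, 2))))) = Add(30, Mul(20, Pow(29, Rational(1, 2))))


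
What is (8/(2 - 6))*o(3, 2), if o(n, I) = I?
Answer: -4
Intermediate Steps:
(8/(2 - 6))*o(3, 2) = (8/(2 - 6))*2 = (8/(-4))*2 = (8*(-¼))*2 = -2*2 = -4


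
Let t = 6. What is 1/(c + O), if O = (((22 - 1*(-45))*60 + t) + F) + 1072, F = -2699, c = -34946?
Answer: -1/32547 ≈ -3.0725e-5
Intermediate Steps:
O = 2399 (O = (((22 - 1*(-45))*60 + 6) - 2699) + 1072 = (((22 + 45)*60 + 6) - 2699) + 1072 = ((67*60 + 6) - 2699) + 1072 = ((4020 + 6) - 2699) + 1072 = (4026 - 2699) + 1072 = 1327 + 1072 = 2399)
1/(c + O) = 1/(-34946 + 2399) = 1/(-32547) = -1/32547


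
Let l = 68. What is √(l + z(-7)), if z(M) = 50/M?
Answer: √2982/7 ≈ 7.8011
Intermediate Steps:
√(l + z(-7)) = √(68 + 50/(-7)) = √(68 + 50*(-⅐)) = √(68 - 50/7) = √(426/7) = √2982/7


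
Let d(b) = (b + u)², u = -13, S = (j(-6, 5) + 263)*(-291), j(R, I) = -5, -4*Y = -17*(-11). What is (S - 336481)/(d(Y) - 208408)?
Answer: 6584944/3277407 ≈ 2.0092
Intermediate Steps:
Y = -187/4 (Y = -(-17)*(-11)/4 = -¼*187 = -187/4 ≈ -46.750)
S = -75078 (S = (-5 + 263)*(-291) = 258*(-291) = -75078)
d(b) = (-13 + b)² (d(b) = (b - 13)² = (-13 + b)²)
(S - 336481)/(d(Y) - 208408) = (-75078 - 336481)/((-13 - 187/4)² - 208408) = -411559/((-239/4)² - 208408) = -411559/(57121/16 - 208408) = -411559/(-3277407/16) = -411559*(-16/3277407) = 6584944/3277407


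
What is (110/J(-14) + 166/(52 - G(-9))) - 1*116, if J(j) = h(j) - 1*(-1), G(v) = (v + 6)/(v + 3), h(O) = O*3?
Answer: -487586/4223 ≈ -115.46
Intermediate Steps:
h(O) = 3*O
G(v) = (6 + v)/(3 + v)
J(j) = 1 + 3*j (J(j) = 3*j - 1*(-1) = 3*j + 1 = 1 + 3*j)
(110/J(-14) + 166/(52 - G(-9))) - 1*116 = (110/(1 + 3*(-14)) + 166/(52 - (6 - 9)/(3 - 9))) - 1*116 = (110/(1 - 42) + 166/(52 - (-3)/(-6))) - 116 = (110/(-41) + 166/(52 - (-1)*(-3)/6)) - 116 = (110*(-1/41) + 166/(52 - 1*½)) - 116 = (-110/41 + 166/(52 - ½)) - 116 = (-110/41 + 166/(103/2)) - 116 = (-110/41 + 166*(2/103)) - 116 = (-110/41 + 332/103) - 116 = 2282/4223 - 116 = -487586/4223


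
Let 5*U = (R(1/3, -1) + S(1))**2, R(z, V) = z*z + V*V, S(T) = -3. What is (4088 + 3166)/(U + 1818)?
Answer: 2937870/736579 ≈ 3.9885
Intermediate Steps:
R(z, V) = V**2 + z**2 (R(z, V) = z**2 + V**2 = V**2 + z**2)
U = 289/405 (U = (((-1)**2 + (1/3)**2) - 3)**2/5 = ((1 + (1/3)**2) - 3)**2/5 = ((1 + 1/9) - 3)**2/5 = (10/9 - 3)**2/5 = (-17/9)**2/5 = (1/5)*(289/81) = 289/405 ≈ 0.71358)
(4088 + 3166)/(U + 1818) = (4088 + 3166)/(289/405 + 1818) = 7254/(736579/405) = 7254*(405/736579) = 2937870/736579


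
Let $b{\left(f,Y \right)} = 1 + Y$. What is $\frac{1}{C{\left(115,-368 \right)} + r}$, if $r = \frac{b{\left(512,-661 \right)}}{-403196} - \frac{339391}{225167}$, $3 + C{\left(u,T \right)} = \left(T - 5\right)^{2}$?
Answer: $\frac{22696608433}{3157654171728704} \approx 7.1878 \cdot 10^{-6}$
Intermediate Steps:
$C{\left(u,T \right)} = -3 + \left(-5 + T\right)^{2}$ ($C{\left(u,T \right)} = -3 + \left(T - 5\right)^{2} = -3 + \left(-5 + T\right)^{2}$)
$r = - \frac{34173120854}{22696608433}$ ($r = \frac{1 - 661}{-403196} - \frac{339391}{225167} = \left(-660\right) \left(- \frac{1}{403196}\right) - \frac{339391}{225167} = \frac{165}{100799} - \frac{339391}{225167} = - \frac{34173120854}{22696608433} \approx -1.5056$)
$\frac{1}{C{\left(115,-368 \right)} + r} = \frac{1}{\left(-3 + \left(-5 - 368\right)^{2}\right) - \frac{34173120854}{22696608433}} = \frac{1}{\left(-3 + \left(-373\right)^{2}\right) - \frac{34173120854}{22696608433}} = \frac{1}{\left(-3 + 139129\right) - \frac{34173120854}{22696608433}} = \frac{1}{139126 - \frac{34173120854}{22696608433}} = \frac{1}{\frac{3157654171728704}{22696608433}} = \frac{22696608433}{3157654171728704}$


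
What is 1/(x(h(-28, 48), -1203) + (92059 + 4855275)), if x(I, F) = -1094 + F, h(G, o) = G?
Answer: 1/4945037 ≈ 2.0222e-7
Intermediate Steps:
1/(x(h(-28, 48), -1203) + (92059 + 4855275)) = 1/((-1094 - 1203) + (92059 + 4855275)) = 1/(-2297 + 4947334) = 1/4945037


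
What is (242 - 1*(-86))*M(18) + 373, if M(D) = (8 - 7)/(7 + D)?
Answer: 9653/25 ≈ 386.12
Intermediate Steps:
M(D) = 1/(7 + D)
(242 - 1*(-86))*M(18) + 373 = (242 - 1*(-86))/(7 + 18) + 373 = (242 + 86)/25 + 373 = 328*(1/25) + 373 = 328/25 + 373 = 9653/25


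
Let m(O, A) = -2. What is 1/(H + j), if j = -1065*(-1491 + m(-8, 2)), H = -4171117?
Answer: -1/2581072 ≈ -3.8744e-7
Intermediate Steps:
j = 1590045 (j = -1065*(-1491 - 2) = -1065*(-1493) = 1590045)
1/(H + j) = 1/(-4171117 + 1590045) = 1/(-2581072) = -1/2581072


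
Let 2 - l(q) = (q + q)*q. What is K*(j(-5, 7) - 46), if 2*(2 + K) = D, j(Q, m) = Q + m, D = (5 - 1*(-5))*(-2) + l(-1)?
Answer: 528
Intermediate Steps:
l(q) = 2 - 2*q² (l(q) = 2 - (q + q)*q = 2 - 2*q*q = 2 - 2*q²)
D = -20 (D = (5 - 1*(-5))*(-2) + (2 - 2*(-1)²) = (5 + 5)*(-2) + (2 - 2*1) = 10*(-2) + (2 - 2) = -20 + 0 = -20)
K = -12 (K = -2 + (½)*(-20) = -2 - 10 = -12)
K*(j(-5, 7) - 46) = -12*((-5 + 7) - 46) = -12*(2 - 46) = -12*(-44) = 528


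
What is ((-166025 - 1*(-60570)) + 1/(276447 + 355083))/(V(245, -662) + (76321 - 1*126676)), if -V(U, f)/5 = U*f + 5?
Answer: -66597996149/480322772100 ≈ -0.13865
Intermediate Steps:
V(U, f) = -25 - 5*U*f (V(U, f) = -5*(U*f + 5) = -5*(5 + U*f) = -25 - 5*U*f)
((-166025 - 1*(-60570)) + 1/(276447 + 355083))/(V(245, -662) + (76321 - 1*126676)) = ((-166025 - 1*(-60570)) + 1/(276447 + 355083))/((-25 - 5*245*(-662)) + (76321 - 1*126676)) = ((-166025 + 60570) + 1/631530)/((-25 + 810950) + (76321 - 126676)) = (-105455 + 1/631530)/(810925 - 50355) = -66597996149/631530/760570 = -66597996149/631530*1/760570 = -66597996149/480322772100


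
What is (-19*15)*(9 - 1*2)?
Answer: -1995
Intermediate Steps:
(-19*15)*(9 - 1*2) = -285*(9 - 2) = -285*7 = -1995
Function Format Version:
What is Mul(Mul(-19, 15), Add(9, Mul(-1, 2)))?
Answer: -1995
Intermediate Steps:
Mul(Mul(-19, 15), Add(9, Mul(-1, 2))) = Mul(-285, Add(9, -2)) = Mul(-285, 7) = -1995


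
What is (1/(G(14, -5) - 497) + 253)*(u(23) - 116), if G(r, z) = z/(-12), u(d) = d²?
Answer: 10553305/101 ≈ 1.0449e+5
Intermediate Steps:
G(r, z) = -z/12 (G(r, z) = z*(-1/12) = -z/12)
(1/(G(14, -5) - 497) + 253)*(u(23) - 116) = (1/(-1/12*(-5) - 497) + 253)*(23² - 116) = (1/(5/12 - 497) + 253)*(529 - 116) = (1/(-5959/12) + 253)*413 = (-12/5959 + 253)*413 = (1507615/5959)*413 = 10553305/101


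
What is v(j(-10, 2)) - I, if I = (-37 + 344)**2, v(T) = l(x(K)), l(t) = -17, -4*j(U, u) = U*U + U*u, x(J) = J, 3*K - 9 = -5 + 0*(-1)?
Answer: -94266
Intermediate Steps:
K = 4/3 (K = 3 + (-5 + 0*(-1))/3 = 3 + (-5 + 0)/3 = 3 + (1/3)*(-5) = 3 - 5/3 = 4/3 ≈ 1.3333)
j(U, u) = -U**2/4 - U*u/4 (j(U, u) = -(U*U + U*u)/4 = -(U**2 + U*u)/4 = -U**2/4 - U*u/4)
v(T) = -17
I = 94249 (I = 307**2 = 94249)
v(j(-10, 2)) - I = -17 - 1*94249 = -17 - 94249 = -94266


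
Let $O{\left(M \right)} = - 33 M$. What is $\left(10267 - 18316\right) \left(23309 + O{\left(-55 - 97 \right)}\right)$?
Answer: $-227987925$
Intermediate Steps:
$\left(10267 - 18316\right) \left(23309 + O{\left(-55 - 97 \right)}\right) = \left(10267 - 18316\right) \left(23309 - 33 \left(-55 - 97\right)\right) = - 8049 \left(23309 - 33 \left(-55 - 97\right)\right) = - 8049 \left(23309 - -5016\right) = - 8049 \left(23309 + 5016\right) = \left(-8049\right) 28325 = -227987925$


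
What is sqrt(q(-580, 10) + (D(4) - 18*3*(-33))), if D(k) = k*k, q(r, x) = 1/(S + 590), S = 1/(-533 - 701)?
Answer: 2*sqrt(238266648018911)/728059 ≈ 42.403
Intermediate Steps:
S = -1/1234 (S = 1/(-1234) = -1/1234 ≈ -0.00081037)
q(r, x) = 1234/728059 (q(r, x) = 1/(-1/1234 + 590) = 1/(728059/1234) = 1234/728059)
D(k) = k**2
sqrt(q(-580, 10) + (D(4) - 18*3*(-33))) = sqrt(1234/728059 + (4**2 - 18*3*(-33))) = sqrt(1234/728059 + (16 - 54*(-33))) = sqrt(1234/728059 + (16 + 1782)) = sqrt(1234/728059 + 1798) = sqrt(1309051316/728059) = 2*sqrt(238266648018911)/728059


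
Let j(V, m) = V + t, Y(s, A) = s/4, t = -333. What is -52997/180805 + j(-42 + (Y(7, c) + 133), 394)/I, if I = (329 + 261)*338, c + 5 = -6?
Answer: -8489680113/28844906480 ≈ -0.29432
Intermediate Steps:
c = -11 (c = -5 - 6 = -11)
Y(s, A) = s/4 (Y(s, A) = s*(¼) = s/4)
I = 199420 (I = 590*338 = 199420)
j(V, m) = -333 + V (j(V, m) = V - 333 = -333 + V)
-52997/180805 + j(-42 + (Y(7, c) + 133), 394)/I = -52997/180805 + (-333 + (-42 + ((¼)*7 + 133)))/199420 = -52997*1/180805 + (-333 + (-42 + (7/4 + 133)))*(1/199420) = -52997/180805 + (-333 + (-42 + 539/4))*(1/199420) = -52997/180805 + (-333 + 371/4)*(1/199420) = -52997/180805 - 961/4*1/199420 = -52997/180805 - 961/797680 = -8489680113/28844906480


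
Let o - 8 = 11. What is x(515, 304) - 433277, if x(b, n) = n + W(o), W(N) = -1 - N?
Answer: -432993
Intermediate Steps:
o = 19 (o = 8 + 11 = 19)
x(b, n) = -20 + n (x(b, n) = n + (-1 - 1*19) = n + (-1 - 19) = n - 20 = -20 + n)
x(515, 304) - 433277 = (-20 + 304) - 433277 = 284 - 433277 = -432993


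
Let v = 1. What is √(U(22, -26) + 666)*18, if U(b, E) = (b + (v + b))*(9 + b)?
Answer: 54*√229 ≈ 817.17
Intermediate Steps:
U(b, E) = (1 + 2*b)*(9 + b) (U(b, E) = (b + (1 + b))*(9 + b) = (1 + 2*b)*(9 + b))
√(U(22, -26) + 666)*18 = √((9 + 2*22² + 19*22) + 666)*18 = √((9 + 2*484 + 418) + 666)*18 = √((9 + 968 + 418) + 666)*18 = √(1395 + 666)*18 = √2061*18 = (3*√229)*18 = 54*√229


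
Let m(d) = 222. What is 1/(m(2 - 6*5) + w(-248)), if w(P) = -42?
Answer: 1/180 ≈ 0.0055556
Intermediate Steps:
1/(m(2 - 6*5) + w(-248)) = 1/(222 - 42) = 1/180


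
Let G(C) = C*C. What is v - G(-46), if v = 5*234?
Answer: -946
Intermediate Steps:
G(C) = C²
v = 1170
v - G(-46) = 1170 - 1*(-46)² = 1170 - 1*2116 = 1170 - 2116 = -946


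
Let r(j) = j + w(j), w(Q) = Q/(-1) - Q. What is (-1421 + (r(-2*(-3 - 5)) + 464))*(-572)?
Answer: 556556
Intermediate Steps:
w(Q) = -2*Q (w(Q) = Q*(-1) - Q = -Q - Q = -2*Q)
r(j) = -j (r(j) = j - 2*j = -j)
(-1421 + (r(-2*(-3 - 5)) + 464))*(-572) = (-1421 + (-(-2)*(-3 - 5) + 464))*(-572) = (-1421 + (-(-2)*(-8) + 464))*(-572) = (-1421 + (-1*16 + 464))*(-572) = (-1421 + (-16 + 464))*(-572) = (-1421 + 448)*(-572) = -973*(-572) = 556556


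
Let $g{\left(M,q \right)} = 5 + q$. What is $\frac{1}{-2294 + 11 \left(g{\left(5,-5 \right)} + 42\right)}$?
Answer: $- \frac{1}{1832} \approx -0.00054585$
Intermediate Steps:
$\frac{1}{-2294 + 11 \left(g{\left(5,-5 \right)} + 42\right)} = \frac{1}{-2294 + 11 \left(\left(5 - 5\right) + 42\right)} = \frac{1}{-2294 + 11 \left(0 + 42\right)} = \frac{1}{-2294 + 11 \cdot 42} = \frac{1}{-2294 + 462} = \frac{1}{-1832} = - \frac{1}{1832}$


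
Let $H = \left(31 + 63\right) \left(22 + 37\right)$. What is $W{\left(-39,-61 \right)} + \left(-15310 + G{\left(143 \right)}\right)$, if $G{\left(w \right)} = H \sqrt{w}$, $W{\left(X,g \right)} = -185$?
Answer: $-15495 + 5546 \sqrt{143} \approx 50826.0$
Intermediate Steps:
$H = 5546$ ($H = 94 \cdot 59 = 5546$)
$G{\left(w \right)} = 5546 \sqrt{w}$
$W{\left(-39,-61 \right)} + \left(-15310 + G{\left(143 \right)}\right) = -185 - \left(15310 - 5546 \sqrt{143}\right) = -15495 + 5546 \sqrt{143}$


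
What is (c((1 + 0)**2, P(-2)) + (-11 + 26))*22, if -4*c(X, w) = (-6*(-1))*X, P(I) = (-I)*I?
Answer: 297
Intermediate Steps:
P(I) = -I**2
c(X, w) = -3*X/2 (c(X, w) = -(-6*(-1))*X/4 = -(-1*(-6))*X/4 = -3*X/2)
(c((1 + 0)**2, P(-2)) + (-11 + 26))*22 = (-3*(1 + 0)**2/2 + (-11 + 26))*22 = (-3/2*1**2 + 15)*22 = (-3/2*1 + 15)*22 = (-3/2 + 15)*22 = (27/2)*22 = 297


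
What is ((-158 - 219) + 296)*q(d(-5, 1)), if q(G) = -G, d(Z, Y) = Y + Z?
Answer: -324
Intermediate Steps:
((-158 - 219) + 296)*q(d(-5, 1)) = ((-158 - 219) + 296)*(-(1 - 5)) = (-377 + 296)*(-1*(-4)) = -81*4 = -324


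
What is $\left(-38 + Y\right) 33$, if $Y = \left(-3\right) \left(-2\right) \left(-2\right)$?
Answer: $-1650$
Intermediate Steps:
$Y = -12$ ($Y = 6 \left(-2\right) = -12$)
$\left(-38 + Y\right) 33 = \left(-38 - 12\right) 33 = \left(-50\right) 33 = -1650$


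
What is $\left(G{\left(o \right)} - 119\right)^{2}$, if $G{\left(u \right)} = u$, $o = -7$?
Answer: $15876$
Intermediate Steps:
$\left(G{\left(o \right)} - 119\right)^{2} = \left(-7 - 119\right)^{2} = \left(-126\right)^{2} = 15876$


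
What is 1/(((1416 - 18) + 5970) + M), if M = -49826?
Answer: -1/42458 ≈ -2.3553e-5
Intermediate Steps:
1/(((1416 - 18) + 5970) + M) = 1/(((1416 - 18) + 5970) - 49826) = 1/((1398 + 5970) - 49826) = 1/(7368 - 49826) = 1/(-42458) = -1/42458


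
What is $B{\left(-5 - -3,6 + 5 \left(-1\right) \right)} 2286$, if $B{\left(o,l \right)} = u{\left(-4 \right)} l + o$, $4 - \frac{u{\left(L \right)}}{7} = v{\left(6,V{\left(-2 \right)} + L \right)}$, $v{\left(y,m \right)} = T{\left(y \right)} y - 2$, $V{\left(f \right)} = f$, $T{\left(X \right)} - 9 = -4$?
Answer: $-388620$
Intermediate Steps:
$T{\left(X \right)} = 5$ ($T{\left(X \right)} = 9 - 4 = 5$)
$v{\left(y,m \right)} = -2 + 5 y$ ($v{\left(y,m \right)} = 5 y - 2 = -2 + 5 y$)
$u{\left(L \right)} = -168$ ($u{\left(L \right)} = 28 - 7 \left(-2 + 5 \cdot 6\right) = 28 - 7 \left(-2 + 30\right) = 28 - 196 = -168$)
$B{\left(o,l \right)} = o - 168 l$ ($B{\left(o,l \right)} = - 168 l + o = o - 168 l$)
$B{\left(-5 - -3,6 + 5 \left(-1\right) \right)} 2286 = \left(\left(-5 - -3\right) - 168 \left(6 + 5 \left(-1\right)\right)\right) 2286 = \left(\left(-5 + 3\right) - 168 \left(6 - 5\right)\right) 2286 = \left(-2 - 168\right) 2286 = \left(-170\right) 2286 = -388620$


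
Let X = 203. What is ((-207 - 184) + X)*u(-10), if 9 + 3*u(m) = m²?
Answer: -17108/3 ≈ -5702.7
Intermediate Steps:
u(m) = -3 + m²/3
((-207 - 184) + X)*u(-10) = ((-207 - 184) + 203)*(-3 + (⅓)*(-10)²) = (-391 + 203)*(-3 + (⅓)*100) = -188*(-3 + 100/3) = -188*91/3 = -17108/3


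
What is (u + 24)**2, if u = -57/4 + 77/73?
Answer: 9954025/85264 ≈ 116.74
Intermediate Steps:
u = -3853/292 (u = -57*1/4 + 77*(1/73) = -57/4 + 77/73 = -3853/292 ≈ -13.195)
(u + 24)**2 = (-3853/292 + 24)**2 = (3155/292)**2 = 9954025/85264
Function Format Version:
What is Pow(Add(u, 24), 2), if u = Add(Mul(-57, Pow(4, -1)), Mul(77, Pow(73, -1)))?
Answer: Rational(9954025, 85264) ≈ 116.74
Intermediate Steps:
u = Rational(-3853, 292) (u = Add(Mul(-57, Rational(1, 4)), Mul(77, Rational(1, 73))) = Add(Rational(-57, 4), Rational(77, 73)) = Rational(-3853, 292) ≈ -13.195)
Pow(Add(u, 24), 2) = Pow(Add(Rational(-3853, 292), 24), 2) = Pow(Rational(3155, 292), 2) = Rational(9954025, 85264)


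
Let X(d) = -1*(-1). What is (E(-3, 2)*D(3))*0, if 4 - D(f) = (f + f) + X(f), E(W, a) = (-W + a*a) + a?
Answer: 0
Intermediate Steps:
X(d) = 1
E(W, a) = a + a² - W (E(W, a) = (-W + a²) + a = (a² - W) + a = a + a² - W)
D(f) = 3 - 2*f (D(f) = 4 - ((f + f) + 1) = 4 - (2*f + 1) = 4 - (1 + 2*f) = 4 + (-1 - 2*f) = 3 - 2*f)
(E(-3, 2)*D(3))*0 = ((2 + 2² - 1*(-3))*(3 - 2*3))*0 = ((2 + 4 + 3)*(3 - 6))*0 = (9*(-3))*0 = -27*0 = 0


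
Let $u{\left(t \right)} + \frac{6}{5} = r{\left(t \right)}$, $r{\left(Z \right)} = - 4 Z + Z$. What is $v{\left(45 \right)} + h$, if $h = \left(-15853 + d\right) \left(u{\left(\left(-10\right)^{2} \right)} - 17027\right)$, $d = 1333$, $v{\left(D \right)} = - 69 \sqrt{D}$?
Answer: $251605464 - 207 \sqrt{5} \approx 2.516 \cdot 10^{8}$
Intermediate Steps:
$r{\left(Z \right)} = - 3 Z$
$u{\left(t \right)} = - \frac{6}{5} - 3 t$
$h = 251605464$ ($h = \left(-15853 + 1333\right) \left(\left(- \frac{6}{5} - 3 \left(-10\right)^{2}\right) - 17027\right) = - 14520 \left(\left(- \frac{6}{5} - 300\right) - 17027\right) = - 14520 \left(- \frac{1506}{5} - 17027\right) = \left(-14520\right) \left(- \frac{86641}{5}\right) = 251605464$)
$v{\left(45 \right)} + h = - 69 \sqrt{45} + 251605464 = - 69 \cdot 3 \sqrt{5} + 251605464 = - 207 \sqrt{5} + 251605464 = 251605464 - 207 \sqrt{5}$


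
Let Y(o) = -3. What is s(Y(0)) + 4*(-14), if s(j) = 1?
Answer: -55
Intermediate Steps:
s(Y(0)) + 4*(-14) = 1 + 4*(-14) = 1 - 56 = -55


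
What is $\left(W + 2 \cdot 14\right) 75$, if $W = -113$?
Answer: $-6375$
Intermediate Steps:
$\left(W + 2 \cdot 14\right) 75 = \left(-113 + 2 \cdot 14\right) 75 = \left(-113 + 28\right) 75 = \left(-85\right) 75 = -6375$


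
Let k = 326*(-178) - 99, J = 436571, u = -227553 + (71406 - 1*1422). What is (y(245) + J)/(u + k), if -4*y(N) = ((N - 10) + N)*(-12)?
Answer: -438011/215696 ≈ -2.0307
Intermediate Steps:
u = -157569 (u = -227553 + (71406 - 1422) = -227553 + 69984 = -157569)
k = -58127 (k = -58028 - 99 = -58127)
y(N) = -30 + 6*N (y(N) = -((N - 10) + N)*(-12)/4 = -((-10 + N) + N)*(-12)/4 = -(-10 + 2*N)*(-12)/4 = -(120 - 24*N)/4 = -30 + 6*N)
(y(245) + J)/(u + k) = ((-30 + 6*245) + 436571)/(-157569 - 58127) = ((-30 + 1470) + 436571)/(-215696) = (1440 + 436571)*(-1/215696) = 438011*(-1/215696) = -438011/215696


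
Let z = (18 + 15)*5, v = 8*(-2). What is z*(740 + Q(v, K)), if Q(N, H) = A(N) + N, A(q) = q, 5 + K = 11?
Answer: 116820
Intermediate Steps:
K = 6 (K = -5 + 11 = 6)
v = -16
z = 165 (z = 33*5 = 165)
Q(N, H) = 2*N (Q(N, H) = N + N = 2*N)
z*(740 + Q(v, K)) = 165*(740 + 2*(-16)) = 165*(740 - 32) = 165*708 = 116820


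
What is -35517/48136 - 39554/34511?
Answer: -3129698531/1661221496 ≈ -1.8840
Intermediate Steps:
-35517/48136 - 39554/34511 = -3129698531/1661221496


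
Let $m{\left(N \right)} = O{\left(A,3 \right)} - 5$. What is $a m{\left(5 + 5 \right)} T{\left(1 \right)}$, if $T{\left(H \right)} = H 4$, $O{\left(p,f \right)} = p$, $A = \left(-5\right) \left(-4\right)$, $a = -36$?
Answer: $-2160$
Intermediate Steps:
$A = 20$
$T{\left(H \right)} = 4 H$
$m{\left(N \right)} = 15$ ($m{\left(N \right)} = 20 - 5 = 15$)
$a m{\left(5 + 5 \right)} T{\left(1 \right)} = \left(-36\right) 15 \cdot 4 \cdot 1 = \left(-540\right) 4 = -2160$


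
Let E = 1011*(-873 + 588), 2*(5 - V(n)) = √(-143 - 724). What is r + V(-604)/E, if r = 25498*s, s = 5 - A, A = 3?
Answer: 2938746491/57627 + 17*I*√3/576270 ≈ 50996.0 + 5.1096e-5*I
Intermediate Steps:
V(n) = 5 - 17*I*√3/2 (V(n) = 5 - √(-143 - 724)/2 = 5 - 17*I*√3/2)
s = 2 (s = 5 - 1*3 = 5 - 3 = 2)
E = -288135 (E = 1011*(-285) = -288135)
r = 50996 (r = 25498*2 = 50996)
r + V(-604)/E = 50996 + (5 - 17*I*√3/2)/(-288135) = 50996 + (5 - 17*I*√3/2)*(-1/288135) = 50996 + (-1/57627 + 17*I*√3/576270) = 2938746491/57627 + 17*I*√3/576270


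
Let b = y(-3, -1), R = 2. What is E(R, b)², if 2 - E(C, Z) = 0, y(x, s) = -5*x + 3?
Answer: 4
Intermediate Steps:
y(x, s) = 3 - 5*x
b = 18 (b = 3 - 5*(-3) = 3 + 15 = 18)
E(C, Z) = 2 (E(C, Z) = 2 - 1*0 = 2 + 0 = 2)
E(R, b)² = 2² = 4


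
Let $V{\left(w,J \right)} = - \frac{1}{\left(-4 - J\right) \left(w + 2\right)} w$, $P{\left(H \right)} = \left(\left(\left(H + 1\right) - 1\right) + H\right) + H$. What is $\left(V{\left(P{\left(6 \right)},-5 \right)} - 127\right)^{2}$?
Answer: $\frac{1635841}{100} \approx 16358.0$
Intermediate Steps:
$P{\left(H \right)} = 3 H$ ($P{\left(H \right)} = \left(\left(\left(1 + H\right) - 1\right) + H\right) + H = \left(H + H\right) + H = 2 H + H = 3 H$)
$V{\left(w,J \right)} = - \frac{w}{\left(-4 - J\right) \left(2 + w\right)}$ ($V{\left(w,J \right)} = - \frac{1}{\left(-4 - J\right) \left(2 + w\right)} w = - \frac{w}{\left(-4 - J\right) \left(2 + w\right)}$)
$\left(V{\left(P{\left(6 \right)},-5 \right)} - 127\right)^{2} = \left(\frac{3 \cdot 6}{8 + 2 \left(-5\right) + 4 \cdot 3 \cdot 6 - 5 \cdot 3 \cdot 6} - 127\right)^{2} = \left(\frac{18}{8 - 10 + 4 \cdot 18 - 90} - 127\right)^{2} = \left(\frac{18}{8 - 10 + 72 - 90} - 127\right)^{2} = \left(\frac{18}{-20} - 127\right)^{2} = \left(18 \left(- \frac{1}{20}\right) - 127\right)^{2} = \left(- \frac{9}{10} - 127\right)^{2} = \left(- \frac{1279}{10}\right)^{2} = \frac{1635841}{100}$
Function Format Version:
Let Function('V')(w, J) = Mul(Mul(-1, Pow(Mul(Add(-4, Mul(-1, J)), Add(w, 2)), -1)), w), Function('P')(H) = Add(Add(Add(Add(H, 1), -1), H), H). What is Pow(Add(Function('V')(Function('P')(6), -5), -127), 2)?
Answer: Rational(1635841, 100) ≈ 16358.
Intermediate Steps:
Function('P')(H) = Mul(3, H) (Function('P')(H) = Add(Add(Add(Add(1, H), -1), H), H) = Add(Add(H, H), H) = Add(Mul(2, H), H) = Mul(3, H))
Function('V')(w, J) = Mul(-1, w, Pow(Add(-4, Mul(-1, J)), -1), Pow(Add(2, w), -1)) (Function('V')(w, J) = Mul(Mul(-1, Pow(Mul(Add(-4, Mul(-1, J)), Add(2, w)), -1)), w) = Mul(Mul(-1, Mul(Pow(Add(-4, Mul(-1, J)), -1), Pow(Add(2, w), -1))), w) = Mul(Mul(-1, Pow(Add(-4, Mul(-1, J)), -1), Pow(Add(2, w), -1)), w) = Mul(-1, w, Pow(Add(-4, Mul(-1, J)), -1), Pow(Add(2, w), -1)))
Pow(Add(Function('V')(Function('P')(6), -5), -127), 2) = Pow(Add(Mul(Mul(3, 6), Pow(Add(8, Mul(2, -5), Mul(4, Mul(3, 6)), Mul(-5, Mul(3, 6))), -1)), -127), 2) = Pow(Add(Mul(18, Pow(Add(8, -10, Mul(4, 18), Mul(-5, 18)), -1)), -127), 2) = Pow(Add(Mul(18, Pow(Add(8, -10, 72, -90), -1)), -127), 2) = Pow(Add(Mul(18, Pow(-20, -1)), -127), 2) = Pow(Add(Mul(18, Rational(-1, 20)), -127), 2) = Pow(Add(Rational(-9, 10), -127), 2) = Pow(Rational(-1279, 10), 2) = Rational(1635841, 100)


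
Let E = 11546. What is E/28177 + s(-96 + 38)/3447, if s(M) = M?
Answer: 38164796/97126119 ≈ 0.39294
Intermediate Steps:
E/28177 + s(-96 + 38)/3447 = 11546/28177 + (-96 + 38)/3447 = 11546*(1/28177) - 58*1/3447 = 11546/28177 - 58/3447 = 38164796/97126119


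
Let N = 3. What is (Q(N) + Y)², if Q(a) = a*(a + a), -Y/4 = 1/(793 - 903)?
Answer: 984064/3025 ≈ 325.31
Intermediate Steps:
Y = 2/55 (Y = -4/(793 - 903) = -4/(-110) = -4*(-1/110) = 2/55 ≈ 0.036364)
Q(a) = 2*a² (Q(a) = a*(2*a) = 2*a²)
(Q(N) + Y)² = (2*3² + 2/55)² = (2*9 + 2/55)² = (18 + 2/55)² = (992/55)² = 984064/3025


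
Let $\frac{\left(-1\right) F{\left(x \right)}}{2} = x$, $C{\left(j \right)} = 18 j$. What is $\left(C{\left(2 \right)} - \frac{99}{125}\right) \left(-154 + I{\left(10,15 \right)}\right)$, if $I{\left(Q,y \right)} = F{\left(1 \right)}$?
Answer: $- \frac{686556}{125} \approx -5492.4$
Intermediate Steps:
$F{\left(x \right)} = - 2 x$
$I{\left(Q,y \right)} = -2$ ($I{\left(Q,y \right)} = \left(-2\right) 1 = -2$)
$\left(C{\left(2 \right)} - \frac{99}{125}\right) \left(-154 + I{\left(10,15 \right)}\right) = \left(18 \cdot 2 - \frac{99}{125}\right) \left(-154 - 2\right) = \left(36 - \frac{99}{125}\right) \left(-156\right) = \frac{4401}{125} \left(-156\right) = - \frac{686556}{125}$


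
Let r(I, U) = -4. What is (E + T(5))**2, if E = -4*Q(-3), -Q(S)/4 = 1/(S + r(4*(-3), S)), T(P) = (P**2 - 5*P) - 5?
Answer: 2601/49 ≈ 53.082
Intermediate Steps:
T(P) = -5 + P**2 - 5*P
Q(S) = -4/(-4 + S) (Q(S) = -4/(S - 4) = -4/(-4 + S))
E = -16/7 (E = -(-16)/(-4 - 3) = -(-16)/(-7) = -(-16)*(-1)/7 = -4*4/7 = -16/7 ≈ -2.2857)
(E + T(5))**2 = (-16/7 + (-5 + 5**2 - 5*5))**2 = (-16/7 + (-5 + 25 - 25))**2 = (-16/7 - 5)**2 = (-51/7)**2 = 2601/49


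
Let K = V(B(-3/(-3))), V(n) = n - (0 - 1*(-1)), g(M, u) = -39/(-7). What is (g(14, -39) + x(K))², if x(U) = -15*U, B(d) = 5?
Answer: 145161/49 ≈ 2962.5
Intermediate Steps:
g(M, u) = 39/7 (g(M, u) = -39*(-⅐) = 39/7)
V(n) = -1 + n (V(n) = n - (0 + 1) = n - 1*1 = n - 1 = -1 + n)
K = 4 (K = -1 + 5 = 4)
x(U) = -15*U
(g(14, -39) + x(K))² = (39/7 - 15*4)² = (39/7 - 60)² = (-381/7)² = 145161/49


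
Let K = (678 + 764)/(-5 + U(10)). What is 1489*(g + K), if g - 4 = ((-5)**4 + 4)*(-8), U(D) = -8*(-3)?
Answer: -140100010/19 ≈ -7.3737e+6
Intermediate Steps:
U(D) = 24
g = -5028 (g = 4 + ((-5)**4 + 4)*(-8) = 4 + (625 + 4)*(-8) = 4 + 629*(-8) = 4 - 5032 = -5028)
K = 1442/19 (K = (678 + 764)/(-5 + 24) = 1442/19 ≈ 75.895)
1489*(g + K) = 1489*(-5028 + 1442/19) = 1489*(-94090/19) = -140100010/19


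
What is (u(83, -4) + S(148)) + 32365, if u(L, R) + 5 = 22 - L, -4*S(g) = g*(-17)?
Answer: 32928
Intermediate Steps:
S(g) = 17*g/4 (S(g) = -g*(-17)/4 = -(-17)*g/4 = 17*g/4)
u(L, R) = 17 - L (u(L, R) = -5 + (22 - L) = 17 - L)
(u(83, -4) + S(148)) + 32365 = ((17 - 1*83) + (17/4)*148) + 32365 = ((17 - 83) + 629) + 32365 = (-66 + 629) + 32365 = 563 + 32365 = 32928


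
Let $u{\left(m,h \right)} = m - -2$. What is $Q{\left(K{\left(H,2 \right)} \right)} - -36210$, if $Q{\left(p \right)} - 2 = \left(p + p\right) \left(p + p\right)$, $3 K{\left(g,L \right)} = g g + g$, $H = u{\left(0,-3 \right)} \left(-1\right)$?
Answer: $\frac{325924}{9} \approx 36214.0$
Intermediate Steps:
$u{\left(m,h \right)} = 2 + m$ ($u{\left(m,h \right)} = m + 2 = 2 + m$)
$H = -2$ ($H = \left(2 + 0\right) \left(-1\right) = 2 \left(-1\right) = -2$)
$K{\left(g,L \right)} = \frac{g}{3} + \frac{g^{2}}{3}$ ($K{\left(g,L \right)} = \frac{g g + g}{3} = \frac{g^{2} + g}{3} = \frac{g + g^{2}}{3} = \frac{g}{3} + \frac{g^{2}}{3}$)
$Q{\left(p \right)} = 2 + 4 p^{2}$ ($Q{\left(p \right)} = 2 + \left(p + p\right) \left(p + p\right) = 2 + 2 p 2 p = 2 + 4 p^{2}$)
$Q{\left(K{\left(H,2 \right)} \right)} - -36210 = \left(2 + 4 \left(\frac{1}{3} \left(-2\right) \left(1 - 2\right)\right)^{2}\right) - -36210 = \left(2 + 4 \left(\frac{1}{3} \left(-2\right) \left(-1\right)\right)^{2}\right) + 36210 = \left(2 + 4 \left(\frac{2}{3}\right)^{2}\right) + 36210 = \left(2 + 4 \cdot \frac{4}{9}\right) + 36210 = \left(2 + \frac{16}{9}\right) + 36210 = \frac{34}{9} + 36210 = \frac{325924}{9}$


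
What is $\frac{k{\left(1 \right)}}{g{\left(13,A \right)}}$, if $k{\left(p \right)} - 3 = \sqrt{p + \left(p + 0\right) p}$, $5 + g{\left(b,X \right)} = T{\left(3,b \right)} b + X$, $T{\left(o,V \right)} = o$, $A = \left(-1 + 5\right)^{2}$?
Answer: $\frac{3}{50} + \frac{\sqrt{2}}{50} \approx 0.088284$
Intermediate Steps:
$A = 16$ ($A = 4^{2} = 16$)
$g{\left(b,X \right)} = -5 + X + 3 b$ ($g{\left(b,X \right)} = -5 + \left(3 b + X\right) = -5 + \left(X + 3 b\right) = -5 + X + 3 b$)
$k{\left(p \right)} = 3 + \sqrt{p + p^{2}}$ ($k{\left(p \right)} = 3 + \sqrt{p + \left(p + 0\right) p} = 3 + \sqrt{p + p p} = 3 + \sqrt{p + p^{2}}$)
$\frac{k{\left(1 \right)}}{g{\left(13,A \right)}} = \frac{3 + \sqrt{1 \left(1 + 1\right)}}{-5 + 16 + 3 \cdot 13} = \frac{3 + \sqrt{1 \cdot 2}}{-5 + 16 + 39} = \frac{3 + \sqrt{2}}{50} = \left(3 + \sqrt{2}\right) \frac{1}{50} = \frac{3}{50} + \frac{\sqrt{2}}{50}$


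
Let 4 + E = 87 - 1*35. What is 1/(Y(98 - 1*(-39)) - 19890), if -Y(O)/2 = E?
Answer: -1/19986 ≈ -5.0035e-5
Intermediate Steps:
E = 48 (E = -4 + (87 - 1*35) = -4 + (87 - 35) = -4 + 52 = 48)
Y(O) = -96 (Y(O) = -2*48 = -96)
1/(Y(98 - 1*(-39)) - 19890) = 1/(-96 - 19890) = 1/(-19986) = -1/19986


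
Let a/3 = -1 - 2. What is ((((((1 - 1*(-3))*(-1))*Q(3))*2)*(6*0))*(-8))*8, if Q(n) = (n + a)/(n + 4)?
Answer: 0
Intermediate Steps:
a = -9 (a = 3*(-1 - 2) = 3*(-3) = -9)
Q(n) = (-9 + n)/(4 + n) (Q(n) = (n - 9)/(n + 4) = (-9 + n)/(4 + n))
((((((1 - 1*(-3))*(-1))*Q(3))*2)*(6*0))*(-8))*8 = ((((((1 - 1*(-3))*(-1))*((-9 + 3)/(4 + 3)))*2)*(6*0))*(-8))*8 = ((((((1 + 3)*(-1))*(-6/7))*2)*0)*(-8))*8 = (((((4*(-1))*((1/7)*(-6)))*2)*0)*(-8))*8 = (((-4*(-6/7)*2)*0)*(-8))*8 = ((((24/7)*2)*0)*(-8))*8 = (((48/7)*0)*(-8))*8 = (0*(-8))*8 = 0*8 = 0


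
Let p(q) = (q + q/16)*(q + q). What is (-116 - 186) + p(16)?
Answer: 242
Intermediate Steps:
p(q) = 17*q²/8 (p(q) = (q + q*(1/16))*(2*q) = (q + q/16)*(2*q) = (17*q/16)*(2*q) = 17*q²/8)
(-116 - 186) + p(16) = (-116 - 186) + (17/8)*16² = -302 + (17/8)*256 = -302 + 544 = 242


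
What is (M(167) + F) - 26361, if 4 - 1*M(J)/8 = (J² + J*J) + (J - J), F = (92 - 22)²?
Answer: -467653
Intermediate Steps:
F = 4900 (F = 70² = 4900)
M(J) = 32 - 16*J² (M(J) = 32 - 8*((J² + J*J) + (J - J)) = 32 - 8*((J² + J²) + 0) = 32 - 8*(2*J² + 0) = 32 - 16*J²)
(M(167) + F) - 26361 = ((32 - 16*167²) + 4900) - 26361 = ((32 - 16*27889) + 4900) - 26361 = ((32 - 446224) + 4900) - 26361 = (-446192 + 4900) - 26361 = -441292 - 26361 = -467653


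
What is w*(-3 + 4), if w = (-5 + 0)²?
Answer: 25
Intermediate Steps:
w = 25 (w = (-5)² = 25)
w*(-3 + 4) = 25*(-3 + 4) = 25*1 = 25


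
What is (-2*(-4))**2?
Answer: 64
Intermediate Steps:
(-2*(-4))**2 = 8**2 = 64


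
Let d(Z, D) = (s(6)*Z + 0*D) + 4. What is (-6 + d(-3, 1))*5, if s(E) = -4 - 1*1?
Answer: 65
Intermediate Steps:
s(E) = -5 (s(E) = -4 - 1 = -5)
d(Z, D) = 4 - 5*Z (d(Z, D) = (-5*Z + 0*D) + 4 = (-5*Z + 0) + 4 = -5*Z + 4 = 4 - 5*Z)
(-6 + d(-3, 1))*5 = (-6 + (4 - 5*(-3)))*5 = (-6 + (4 + 15))*5 = (-6 + 19)*5 = 13*5 = 65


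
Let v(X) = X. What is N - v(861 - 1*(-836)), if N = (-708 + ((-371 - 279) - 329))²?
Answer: 2844272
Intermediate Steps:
N = 2845969 (N = (-708 + (-650 - 329))² = (-708 - 979)² = (-1687)² = 2845969)
N - v(861 - 1*(-836)) = 2845969 - (861 - 1*(-836)) = 2845969 - (861 + 836) = 2845969 - 1*1697 = 2845969 - 1697 = 2844272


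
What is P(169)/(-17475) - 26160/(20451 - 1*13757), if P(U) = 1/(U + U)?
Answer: -77257677347/19769222850 ≈ -3.9080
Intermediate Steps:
P(U) = 1/(2*U)
P(169)/(-17475) - 26160/(20451 - 1*13757) = ((1/2)/169)/(-17475) - 26160/(20451 - 1*13757) = ((1/2)*(1/169))*(-1/17475) - 26160/(20451 - 13757) = (1/338)*(-1/17475) - 26160/6694 = -1/5906550 - 26160*1/6694 = -1/5906550 - 13080/3347 = -77257677347/19769222850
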